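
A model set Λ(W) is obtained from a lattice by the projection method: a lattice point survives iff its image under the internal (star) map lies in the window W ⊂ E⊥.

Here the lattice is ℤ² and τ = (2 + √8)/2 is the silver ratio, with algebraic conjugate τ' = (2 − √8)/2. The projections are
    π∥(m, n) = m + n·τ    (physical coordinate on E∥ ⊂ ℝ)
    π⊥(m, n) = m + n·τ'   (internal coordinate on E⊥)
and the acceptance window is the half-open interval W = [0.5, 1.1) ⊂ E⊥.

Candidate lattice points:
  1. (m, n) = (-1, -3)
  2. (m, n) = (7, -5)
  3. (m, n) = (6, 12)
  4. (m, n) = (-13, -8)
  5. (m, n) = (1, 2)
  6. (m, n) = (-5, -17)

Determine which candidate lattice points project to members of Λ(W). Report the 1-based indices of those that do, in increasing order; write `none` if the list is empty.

3

Compute τ' = (2−√8)/2 = -0.4142, so π⊥(m,n) = m -0.4142·n.
candidate 1: (m,n)=(-1,-3) → π∥ = -1-3·τ ≈ -8.2426, π⊥ = -1-3·τ' ≈ 0.2426 ∉ [0.5, 1.1) ⇒ out
candidate 2: (m,n)=(7,-5) → π∥ = 7-5·τ ≈ -5.0711, π⊥ = 7-5·τ' ≈ 9.0711 ∉ [0.5, 1.1) ⇒ out
candidate 3: (m,n)=(6,12) → π∥ = 6+12·τ ≈ 34.9706, π⊥ = 6+12·τ' ≈ 1.0294 ∈ [0.5, 1.1) ⇒ IN Λ
candidate 4: (m,n)=(-13,-8) → π∥ = -13-8·τ ≈ -32.3137, π⊥ = -13-8·τ' ≈ -9.6863 ∉ [0.5, 1.1) ⇒ out
candidate 5: (m,n)=(1,2) → π∥ = 1+2·τ ≈ 5.8284, π⊥ = 1+2·τ' ≈ 0.1716 ∉ [0.5, 1.1) ⇒ out
candidate 6: (m,n)=(-5,-17) → π∥ = -5-17·τ ≈ -46.0416, π⊥ = -5-17·τ' ≈ 2.0416 ∉ [0.5, 1.1) ⇒ out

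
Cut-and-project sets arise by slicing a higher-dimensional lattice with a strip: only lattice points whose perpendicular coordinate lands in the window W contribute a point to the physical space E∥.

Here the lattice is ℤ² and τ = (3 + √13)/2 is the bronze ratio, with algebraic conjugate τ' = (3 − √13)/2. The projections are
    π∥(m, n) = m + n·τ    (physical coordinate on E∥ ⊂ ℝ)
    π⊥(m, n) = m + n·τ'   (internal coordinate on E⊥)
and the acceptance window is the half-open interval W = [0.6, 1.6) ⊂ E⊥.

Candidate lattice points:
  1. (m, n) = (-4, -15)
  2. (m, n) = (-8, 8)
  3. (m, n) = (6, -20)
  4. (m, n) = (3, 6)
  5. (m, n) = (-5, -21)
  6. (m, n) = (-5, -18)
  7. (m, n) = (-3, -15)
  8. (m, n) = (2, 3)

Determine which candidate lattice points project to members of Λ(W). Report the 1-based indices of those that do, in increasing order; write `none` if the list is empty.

τ' = (3−√13)/2 ≈ -0.302776.
[1] lift (-4,-15): star map gives 0.541635; window check 0.6 ≤ 0.541635 < 1.6 is false → out
[2] lift (-8,8): star map gives -10.422205; window check 0.6 ≤ -10.422205 < 1.6 is false → out
[3] lift (6,-20): star map gives 12.055513; window check 0.6 ≤ 12.055513 < 1.6 is false → out
[4] lift (3,6): star map gives 1.183346; window check 0.6 ≤ 1.183346 < 1.6 is true → IN Λ
[5] lift (-5,-21): star map gives 1.358288; window check 0.6 ≤ 1.358288 < 1.6 is true → IN Λ
[6] lift (-5,-18): star map gives 0.449961; window check 0.6 ≤ 0.449961 < 1.6 is false → out
[7] lift (-3,-15): star map gives 1.541635; window check 0.6 ≤ 1.541635 < 1.6 is true → IN Λ
[8] lift (2,3): star map gives 1.091673; window check 0.6 ≤ 1.091673 < 1.6 is true → IN Λ

4, 5, 7, 8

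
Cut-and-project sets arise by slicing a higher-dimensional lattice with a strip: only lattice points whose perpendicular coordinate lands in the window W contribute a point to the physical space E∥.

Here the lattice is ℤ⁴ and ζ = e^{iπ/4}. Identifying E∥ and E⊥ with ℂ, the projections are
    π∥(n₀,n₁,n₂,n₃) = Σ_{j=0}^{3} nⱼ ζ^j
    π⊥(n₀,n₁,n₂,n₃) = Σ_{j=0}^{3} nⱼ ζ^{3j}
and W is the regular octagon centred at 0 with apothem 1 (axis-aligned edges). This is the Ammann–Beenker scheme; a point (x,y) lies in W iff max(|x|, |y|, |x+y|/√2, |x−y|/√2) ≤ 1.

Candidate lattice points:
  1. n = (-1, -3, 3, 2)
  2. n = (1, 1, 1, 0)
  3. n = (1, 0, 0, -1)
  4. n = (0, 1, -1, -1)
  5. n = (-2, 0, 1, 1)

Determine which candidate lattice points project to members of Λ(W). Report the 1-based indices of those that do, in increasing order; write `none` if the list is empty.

2, 3

π⊥(n) = n₀ + n₁ζ³ + n₂ζ⁶ + n₃ζ⁹ where ζ = e^{iπ/4}.
#1 (-1, -3, 3, 2): internal (2.53553, -3.70711); octagon support 4.41421 vs apothem 1 → ∉ W
#2 (1, 1, 1, 0): internal (0.29289, -0.29289); octagon support 0.41421 vs apothem 1 → ∈ W
#3 (1, 0, 0, -1): internal (0.29289, -0.70711); octagon support 0.70711 vs apothem 1 → ∈ W
#4 (0, 1, -1, -1): internal (-1.41421, 1.00000); octagon support 1.70711 vs apothem 1 → ∉ W
#5 (-2, 0, 1, 1): internal (-1.29289, -0.29289); octagon support 1.29289 vs apothem 1 → ∉ W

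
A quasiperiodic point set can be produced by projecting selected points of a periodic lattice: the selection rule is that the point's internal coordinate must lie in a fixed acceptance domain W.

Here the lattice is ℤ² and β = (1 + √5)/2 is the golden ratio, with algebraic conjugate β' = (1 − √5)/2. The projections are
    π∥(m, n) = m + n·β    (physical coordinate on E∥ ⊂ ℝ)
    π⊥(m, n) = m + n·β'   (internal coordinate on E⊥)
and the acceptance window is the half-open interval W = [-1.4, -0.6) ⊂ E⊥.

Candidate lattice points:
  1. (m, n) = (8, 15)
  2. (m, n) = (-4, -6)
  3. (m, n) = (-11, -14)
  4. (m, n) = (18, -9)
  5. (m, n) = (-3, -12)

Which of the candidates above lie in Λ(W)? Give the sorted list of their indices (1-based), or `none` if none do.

1

Compute β' = (1−√5)/2 = -0.6180, so π⊥(m,n) = m -0.6180·n.
[1] lift (8,15): star map gives -1.2705; window check -1.4 ≤ -1.2705 < -0.6 is true → IN Λ
[2] lift (-4,-6): star map gives -0.2918; window check -1.4 ≤ -0.2918 < -0.6 is false → out
[3] lift (-11,-14): star map gives -2.3475; window check -1.4 ≤ -2.3475 < -0.6 is false → out
[4] lift (18,-9): star map gives 23.5623; window check -1.4 ≤ 23.5623 < -0.6 is false → out
[5] lift (-3,-12): star map gives 4.4164; window check -1.4 ≤ 4.4164 < -0.6 is false → out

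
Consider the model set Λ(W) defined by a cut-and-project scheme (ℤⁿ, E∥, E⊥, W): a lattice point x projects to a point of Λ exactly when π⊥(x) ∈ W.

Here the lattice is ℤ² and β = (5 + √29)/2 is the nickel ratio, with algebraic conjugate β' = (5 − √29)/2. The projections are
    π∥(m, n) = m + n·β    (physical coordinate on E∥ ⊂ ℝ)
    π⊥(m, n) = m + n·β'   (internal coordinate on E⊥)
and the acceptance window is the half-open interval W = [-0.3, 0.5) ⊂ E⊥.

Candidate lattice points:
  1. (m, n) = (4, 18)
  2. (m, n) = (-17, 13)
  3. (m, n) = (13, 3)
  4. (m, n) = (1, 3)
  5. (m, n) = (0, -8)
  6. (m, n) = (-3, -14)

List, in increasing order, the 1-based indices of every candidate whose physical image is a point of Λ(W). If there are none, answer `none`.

Numerically β ≈ 5.19258 and β' = −1/β ≈ -0.19258.
candidate 1: (m,n)=(4,18) → π∥ = 4+18·β ≈ 97.46648, π⊥ = 4+18·β' ≈ 0.53352 ∉ [-0.3, 0.5) ⇒ out
candidate 2: (m,n)=(-17,13) → π∥ = -17+13·β ≈ 50.50357, π⊥ = -17+13·β' ≈ -19.50357 ∉ [-0.3, 0.5) ⇒ out
candidate 3: (m,n)=(13,3) → π∥ = 13+3·β ≈ 28.57775, π⊥ = 13+3·β' ≈ 12.42225 ∉ [-0.3, 0.5) ⇒ out
candidate 4: (m,n)=(1,3) → π∥ = 1+3·β ≈ 16.57775, π⊥ = 1+3·β' ≈ 0.42225 ∈ [-0.3, 0.5) ⇒ IN Λ
candidate 5: (m,n)=(0,-8) → π∥ = 0-8·β ≈ -41.54066, π⊥ = 0-8·β' ≈ 1.54066 ∉ [-0.3, 0.5) ⇒ out
candidate 6: (m,n)=(-3,-14) → π∥ = -3-14·β ≈ -75.69615, π⊥ = -3-14·β' ≈ -0.30385 ∉ [-0.3, 0.5) ⇒ out

4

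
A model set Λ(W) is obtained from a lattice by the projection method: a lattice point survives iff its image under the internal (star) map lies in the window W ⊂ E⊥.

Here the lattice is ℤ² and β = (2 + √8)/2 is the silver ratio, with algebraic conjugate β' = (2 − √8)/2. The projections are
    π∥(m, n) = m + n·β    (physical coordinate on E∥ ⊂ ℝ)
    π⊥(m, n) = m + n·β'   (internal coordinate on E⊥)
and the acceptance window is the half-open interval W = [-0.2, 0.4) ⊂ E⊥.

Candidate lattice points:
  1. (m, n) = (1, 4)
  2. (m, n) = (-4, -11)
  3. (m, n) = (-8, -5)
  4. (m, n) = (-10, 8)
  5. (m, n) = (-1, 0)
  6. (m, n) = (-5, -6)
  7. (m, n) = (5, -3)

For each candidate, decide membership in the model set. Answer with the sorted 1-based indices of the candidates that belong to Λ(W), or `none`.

Compute β' = (2−√8)/2 = -0.414214, so π⊥(m,n) = m -0.414214·n.
#1 (1,4): internal coord 1 + (4)·β' = -0.656854; -0.656854 ∉ [-0.2, 0.4) → out
#2 (-4,-11): internal coord -4 + (-11)·β' = +0.556349; +0.556349 ∉ [-0.2, 0.4) → out
#3 (-8,-5): internal coord -8 + (-5)·β' = -5.928932; -5.928932 ∉ [-0.2, 0.4) → out
#4 (-10,8): internal coord -10 + (8)·β' = -13.313708; -13.313708 ∉ [-0.2, 0.4) → out
#5 (-1,0): internal coord -1 + (0)·β' = -1.000000; -1.000000 ∉ [-0.2, 0.4) → out
#6 (-5,-6): internal coord -5 + (-6)·β' = -2.514719; -2.514719 ∉ [-0.2, 0.4) → out
#7 (5,-3): internal coord 5 + (-3)·β' = +6.242641; +6.242641 ∉ [-0.2, 0.4) → out

none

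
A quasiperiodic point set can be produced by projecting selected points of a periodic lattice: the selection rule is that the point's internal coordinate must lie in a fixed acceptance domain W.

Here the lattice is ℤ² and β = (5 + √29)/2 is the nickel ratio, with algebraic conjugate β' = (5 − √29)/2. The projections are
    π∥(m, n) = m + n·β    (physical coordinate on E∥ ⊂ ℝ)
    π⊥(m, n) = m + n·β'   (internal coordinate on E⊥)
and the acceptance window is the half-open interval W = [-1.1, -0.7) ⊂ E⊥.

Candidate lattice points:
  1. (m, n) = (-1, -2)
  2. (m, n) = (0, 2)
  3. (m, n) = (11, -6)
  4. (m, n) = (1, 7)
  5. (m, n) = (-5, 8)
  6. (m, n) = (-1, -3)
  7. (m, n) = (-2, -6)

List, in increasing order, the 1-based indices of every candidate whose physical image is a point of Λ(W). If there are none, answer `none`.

7

β' = (5−√29)/2 ≈ -0.192582.
#1 (-1,-2): internal coord -1 + (-2)·β' = -0.614835; -0.614835 ∉ [-1.1, -0.7) → out
#2 (0,2): internal coord 0 + (2)·β' = -0.385165; -0.385165 ∉ [-1.1, -0.7) → out
#3 (11,-6): internal coord 11 + (-6)·β' = +12.155494; +12.155494 ∉ [-1.1, -0.7) → out
#4 (1,7): internal coord 1 + (7)·β' = -0.348077; -0.348077 ∉ [-1.1, -0.7) → out
#5 (-5,8): internal coord -5 + (8)·β' = -6.540659; -6.540659 ∉ [-1.1, -0.7) → out
#6 (-1,-3): internal coord -1 + (-3)·β' = -0.422253; -0.422253 ∉ [-1.1, -0.7) → out
#7 (-2,-6): internal coord -2 + (-6)·β' = -0.844506; -0.844506 ∈ [-1.1, -0.7) → IN Λ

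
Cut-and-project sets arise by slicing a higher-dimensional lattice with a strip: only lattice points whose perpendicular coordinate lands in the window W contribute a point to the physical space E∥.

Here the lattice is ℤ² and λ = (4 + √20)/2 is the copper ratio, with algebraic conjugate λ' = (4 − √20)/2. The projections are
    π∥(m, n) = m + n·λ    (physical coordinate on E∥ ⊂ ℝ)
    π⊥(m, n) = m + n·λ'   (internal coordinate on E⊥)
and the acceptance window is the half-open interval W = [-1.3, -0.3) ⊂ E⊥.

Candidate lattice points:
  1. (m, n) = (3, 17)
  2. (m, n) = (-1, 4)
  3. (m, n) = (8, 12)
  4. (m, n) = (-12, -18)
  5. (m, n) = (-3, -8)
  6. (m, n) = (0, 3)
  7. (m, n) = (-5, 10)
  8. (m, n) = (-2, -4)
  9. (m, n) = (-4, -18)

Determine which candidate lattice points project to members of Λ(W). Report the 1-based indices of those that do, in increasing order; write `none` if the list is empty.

1, 5, 6, 8

Numerically λ ≈ 4.23607 and λ' = −1/λ ≈ -0.23607.
candidate 1: (m,n)=(3,17) → π∥ = 3+17·λ ≈ 75.01316, π⊥ = 3+17·λ' ≈ -1.01316 ∈ [-1.3, -0.3) ⇒ IN Λ
candidate 2: (m,n)=(-1,4) → π∥ = -1+4·λ ≈ 15.94427, π⊥ = -1+4·λ' ≈ -1.94427 ∉ [-1.3, -0.3) ⇒ out
candidate 3: (m,n)=(8,12) → π∥ = 8+12·λ ≈ 58.83282, π⊥ = 8+12·λ' ≈ 5.16718 ∉ [-1.3, -0.3) ⇒ out
candidate 4: (m,n)=(-12,-18) → π∥ = -12-18·λ ≈ -88.24922, π⊥ = -12-18·λ' ≈ -7.75078 ∉ [-1.3, -0.3) ⇒ out
candidate 5: (m,n)=(-3,-8) → π∥ = -3-8·λ ≈ -36.88854, π⊥ = -3-8·λ' ≈ -1.11146 ∈ [-1.3, -0.3) ⇒ IN Λ
candidate 6: (m,n)=(0,3) → π∥ = 0+3·λ ≈ 12.70820, π⊥ = 0+3·λ' ≈ -0.70820 ∈ [-1.3, -0.3) ⇒ IN Λ
candidate 7: (m,n)=(-5,10) → π∥ = -5+10·λ ≈ 37.36068, π⊥ = -5+10·λ' ≈ -7.36068 ∉ [-1.3, -0.3) ⇒ out
candidate 8: (m,n)=(-2,-4) → π∥ = -2-4·λ ≈ -18.94427, π⊥ = -2-4·λ' ≈ -1.05573 ∈ [-1.3, -0.3) ⇒ IN Λ
candidate 9: (m,n)=(-4,-18) → π∥ = -4-18·λ ≈ -80.24922, π⊥ = -4-18·λ' ≈ 0.24922 ∉ [-1.3, -0.3) ⇒ out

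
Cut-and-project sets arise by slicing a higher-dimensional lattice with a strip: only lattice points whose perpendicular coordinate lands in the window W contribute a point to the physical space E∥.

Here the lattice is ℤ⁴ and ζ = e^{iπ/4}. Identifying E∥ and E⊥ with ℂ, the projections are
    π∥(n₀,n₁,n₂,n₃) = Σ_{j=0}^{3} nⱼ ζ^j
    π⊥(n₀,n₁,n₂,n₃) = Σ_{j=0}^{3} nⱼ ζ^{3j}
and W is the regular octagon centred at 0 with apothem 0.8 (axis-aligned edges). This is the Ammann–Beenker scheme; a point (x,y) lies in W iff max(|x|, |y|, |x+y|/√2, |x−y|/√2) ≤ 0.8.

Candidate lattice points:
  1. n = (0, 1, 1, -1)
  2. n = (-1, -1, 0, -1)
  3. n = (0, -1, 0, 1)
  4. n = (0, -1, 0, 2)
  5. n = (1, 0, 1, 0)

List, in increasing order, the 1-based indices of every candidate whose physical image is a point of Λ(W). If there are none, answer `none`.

With ζ = e^{iπ/4} the internal vectors are ζ^0,ζ^3,ζ^6,ζ^9.
candidate 1: n = (0, 1, 1, -1) → π⊥ ≈ (-1.414214, -1.000000); max(|x|,|y|,|x±y|/√2) = 1.707107 > 0.8 ⇒ ∉ W
candidate 2: n = (-1, -1, 0, -1) → π⊥ ≈ (-1.000000, -1.414214); max(|x|,|y|,|x±y|/√2) = 1.707107 > 0.8 ⇒ ∉ W
candidate 3: n = (0, -1, 0, 1) → π⊥ ≈ (+1.414214, +0.000000); max(|x|,|y|,|x±y|/√2) = 1.414214 > 0.8 ⇒ ∉ W
candidate 4: n = (0, -1, 0, 2) → π⊥ ≈ (+2.121320, +0.707107); max(|x|,|y|,|x±y|/√2) = 2.121320 > 0.8 ⇒ ∉ W
candidate 5: n = (1, 0, 1, 0) → π⊥ ≈ (+1.000000, -1.000000); max(|x|,|y|,|x±y|/√2) = 1.414214 > 0.8 ⇒ ∉ W

none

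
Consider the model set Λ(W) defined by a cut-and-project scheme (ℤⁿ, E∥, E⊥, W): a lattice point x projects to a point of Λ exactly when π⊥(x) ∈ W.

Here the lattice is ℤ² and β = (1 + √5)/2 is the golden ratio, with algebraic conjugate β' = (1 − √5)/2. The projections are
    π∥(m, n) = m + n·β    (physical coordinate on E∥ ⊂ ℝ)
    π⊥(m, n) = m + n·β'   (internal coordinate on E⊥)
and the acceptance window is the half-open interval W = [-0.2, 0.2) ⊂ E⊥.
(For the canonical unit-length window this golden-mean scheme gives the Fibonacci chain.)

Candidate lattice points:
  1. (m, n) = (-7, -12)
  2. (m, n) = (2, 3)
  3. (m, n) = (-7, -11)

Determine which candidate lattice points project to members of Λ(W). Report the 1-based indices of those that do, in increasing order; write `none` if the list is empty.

2

β' = (1−√5)/2 ≈ -0.618034.
#1 (-7,-12): internal coord -7 + (-12)·β' = +0.416408; +0.416408 ∉ [-0.2, 0.2) → out
#2 (2,3): internal coord 2 + (3)·β' = +0.145898; +0.145898 ∈ [-0.2, 0.2) → IN Λ
#3 (-7,-11): internal coord -7 + (-11)·β' = -0.201626; -0.201626 ∉ [-0.2, 0.2) → out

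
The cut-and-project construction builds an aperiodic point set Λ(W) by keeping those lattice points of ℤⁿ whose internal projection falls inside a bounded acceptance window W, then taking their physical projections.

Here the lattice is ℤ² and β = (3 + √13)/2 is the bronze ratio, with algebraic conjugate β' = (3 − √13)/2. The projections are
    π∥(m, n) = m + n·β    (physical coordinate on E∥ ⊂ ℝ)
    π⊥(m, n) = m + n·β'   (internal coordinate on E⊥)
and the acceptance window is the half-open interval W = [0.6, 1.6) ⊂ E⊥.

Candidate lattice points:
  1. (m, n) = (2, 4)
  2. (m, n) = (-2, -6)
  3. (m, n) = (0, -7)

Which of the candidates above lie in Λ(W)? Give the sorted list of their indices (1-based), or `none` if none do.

Compute β' = (3−√13)/2 = -0.3028, so π⊥(m,n) = m -0.3028·n.
[1] lift (2,4): star map gives 0.7889; window check 0.6 ≤ 0.7889 < 1.6 is true → IN Λ
[2] lift (-2,-6): star map gives -0.1833; window check 0.6 ≤ -0.1833 < 1.6 is false → out
[3] lift (0,-7): star map gives 2.1194; window check 0.6 ≤ 2.1194 < 1.6 is false → out

1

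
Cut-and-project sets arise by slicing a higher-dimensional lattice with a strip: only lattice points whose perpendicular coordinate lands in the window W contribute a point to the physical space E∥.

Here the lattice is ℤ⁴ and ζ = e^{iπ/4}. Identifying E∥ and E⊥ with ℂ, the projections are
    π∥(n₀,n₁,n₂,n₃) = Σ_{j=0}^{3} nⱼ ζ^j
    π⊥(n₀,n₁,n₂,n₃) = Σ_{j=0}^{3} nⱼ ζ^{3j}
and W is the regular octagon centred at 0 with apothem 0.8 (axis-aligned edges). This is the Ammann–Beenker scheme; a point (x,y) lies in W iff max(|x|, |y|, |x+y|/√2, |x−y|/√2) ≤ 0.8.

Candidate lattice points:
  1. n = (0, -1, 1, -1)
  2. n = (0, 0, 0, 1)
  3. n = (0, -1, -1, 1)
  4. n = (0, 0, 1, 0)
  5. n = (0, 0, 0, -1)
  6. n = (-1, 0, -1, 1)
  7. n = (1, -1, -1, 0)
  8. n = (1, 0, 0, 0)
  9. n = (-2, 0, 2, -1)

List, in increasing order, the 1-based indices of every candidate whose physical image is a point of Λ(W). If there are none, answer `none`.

none

π⊥(n) = n₀ + n₁ζ³ + n₂ζ⁶ + n₃ζ⁹ where ζ = e^{iπ/4}.
candidate 1: n = (0, -1, 1, -1) → π⊥ ≈ (+0.00000, -2.41421); max(|x|,|y|,|x±y|/√2) = 2.41421 > 0.8 ⇒ ∉ W
candidate 2: n = (0, 0, 0, 1) → π⊥ ≈ (+0.70711, +0.70711); max(|x|,|y|,|x±y|/√2) = 1.00000 > 0.8 ⇒ ∉ W
candidate 3: n = (0, -1, -1, 1) → π⊥ ≈ (+1.41421, +1.00000); max(|x|,|y|,|x±y|/√2) = 1.70711 > 0.8 ⇒ ∉ W
candidate 4: n = (0, 0, 1, 0) → π⊥ ≈ (+0.00000, -1.00000); max(|x|,|y|,|x±y|/√2) = 1.00000 > 0.8 ⇒ ∉ W
candidate 5: n = (0, 0, 0, -1) → π⊥ ≈ (-0.70711, -0.70711); max(|x|,|y|,|x±y|/√2) = 1.00000 > 0.8 ⇒ ∉ W
candidate 6: n = (-1, 0, -1, 1) → π⊥ ≈ (-0.29289, +1.70711); max(|x|,|y|,|x±y|/√2) = 1.70711 > 0.8 ⇒ ∉ W
candidate 7: n = (1, -1, -1, 0) → π⊥ ≈ (+1.70711, +0.29289); max(|x|,|y|,|x±y|/√2) = 1.70711 > 0.8 ⇒ ∉ W
candidate 8: n = (1, 0, 0, 0) → π⊥ ≈ (+1.00000, +0.00000); max(|x|,|y|,|x±y|/√2) = 1.00000 > 0.8 ⇒ ∉ W
candidate 9: n = (-2, 0, 2, -1) → π⊥ ≈ (-2.70711, -2.70711); max(|x|,|y|,|x±y|/√2) = 3.82843 > 0.8 ⇒ ∉ W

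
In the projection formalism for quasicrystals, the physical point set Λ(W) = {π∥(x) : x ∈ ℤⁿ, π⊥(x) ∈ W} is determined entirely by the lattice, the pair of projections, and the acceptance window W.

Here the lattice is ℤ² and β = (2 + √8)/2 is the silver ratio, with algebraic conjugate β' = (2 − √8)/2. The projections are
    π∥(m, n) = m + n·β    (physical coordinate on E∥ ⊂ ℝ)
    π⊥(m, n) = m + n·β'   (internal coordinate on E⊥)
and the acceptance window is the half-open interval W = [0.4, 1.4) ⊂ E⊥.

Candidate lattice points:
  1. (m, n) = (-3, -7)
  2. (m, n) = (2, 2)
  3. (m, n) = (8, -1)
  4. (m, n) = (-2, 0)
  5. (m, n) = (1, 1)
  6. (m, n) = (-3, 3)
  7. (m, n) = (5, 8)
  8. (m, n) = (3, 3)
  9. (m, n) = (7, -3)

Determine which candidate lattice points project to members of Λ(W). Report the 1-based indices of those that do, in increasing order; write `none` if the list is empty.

2, 5

β' = (2−√8)/2 ≈ -0.4142.
candidate 1: (m,n)=(-3,-7) → π∥ = -3-7·β ≈ -19.8995, π⊥ = -3-7·β' ≈ -0.1005 ∉ [0.4, 1.4) ⇒ out
candidate 2: (m,n)=(2,2) → π∥ = 2+2·β ≈ 6.8284, π⊥ = 2+2·β' ≈ 1.1716 ∈ [0.4, 1.4) ⇒ IN Λ
candidate 3: (m,n)=(8,-1) → π∥ = 8-1·β ≈ 5.5858, π⊥ = 8-1·β' ≈ 8.4142 ∉ [0.4, 1.4) ⇒ out
candidate 4: (m,n)=(-2,0) → π∥ = -2+0·β ≈ -2.0000, π⊥ = -2+0·β' ≈ -2.0000 ∉ [0.4, 1.4) ⇒ out
candidate 5: (m,n)=(1,1) → π∥ = 1+1·β ≈ 3.4142, π⊥ = 1+1·β' ≈ 0.5858 ∈ [0.4, 1.4) ⇒ IN Λ
candidate 6: (m,n)=(-3,3) → π∥ = -3+3·β ≈ 4.2426, π⊥ = -3+3·β' ≈ -4.2426 ∉ [0.4, 1.4) ⇒ out
candidate 7: (m,n)=(5,8) → π∥ = 5+8·β ≈ 24.3137, π⊥ = 5+8·β' ≈ 1.6863 ∉ [0.4, 1.4) ⇒ out
candidate 8: (m,n)=(3,3) → π∥ = 3+3·β ≈ 10.2426, π⊥ = 3+3·β' ≈ 1.7574 ∉ [0.4, 1.4) ⇒ out
candidate 9: (m,n)=(7,-3) → π∥ = 7-3·β ≈ -0.2426, π⊥ = 7-3·β' ≈ 8.2426 ∉ [0.4, 1.4) ⇒ out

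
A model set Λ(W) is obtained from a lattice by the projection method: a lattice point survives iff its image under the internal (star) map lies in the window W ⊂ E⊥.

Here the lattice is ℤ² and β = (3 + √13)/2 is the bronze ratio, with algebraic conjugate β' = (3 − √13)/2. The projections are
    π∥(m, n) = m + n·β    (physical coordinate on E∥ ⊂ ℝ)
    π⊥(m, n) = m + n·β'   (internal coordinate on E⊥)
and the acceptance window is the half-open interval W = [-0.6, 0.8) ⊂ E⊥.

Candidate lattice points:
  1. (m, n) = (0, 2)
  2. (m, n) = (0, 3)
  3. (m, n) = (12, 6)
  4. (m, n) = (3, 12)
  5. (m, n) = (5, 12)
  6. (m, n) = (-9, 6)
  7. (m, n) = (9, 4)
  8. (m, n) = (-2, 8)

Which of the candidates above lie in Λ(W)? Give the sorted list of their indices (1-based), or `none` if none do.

none

Compute β' = (3−√13)/2 = -0.30278, so π⊥(m,n) = m -0.30278·n.
candidate 1: (m,n)=(0,2) → π∥ = 0+2·β ≈ 6.60555, π⊥ = 0+2·β' ≈ -0.60555 ∉ [-0.6, 0.8) ⇒ out
candidate 2: (m,n)=(0,3) → π∥ = 0+3·β ≈ 9.90833, π⊥ = 0+3·β' ≈ -0.90833 ∉ [-0.6, 0.8) ⇒ out
candidate 3: (m,n)=(12,6) → π∥ = 12+6·β ≈ 31.81665, π⊥ = 12+6·β' ≈ 10.18335 ∉ [-0.6, 0.8) ⇒ out
candidate 4: (m,n)=(3,12) → π∥ = 3+12·β ≈ 42.63331, π⊥ = 3+12·β' ≈ -0.63331 ∉ [-0.6, 0.8) ⇒ out
candidate 5: (m,n)=(5,12) → π∥ = 5+12·β ≈ 44.63331, π⊥ = 5+12·β' ≈ 1.36669 ∉ [-0.6, 0.8) ⇒ out
candidate 6: (m,n)=(-9,6) → π∥ = -9+6·β ≈ 10.81665, π⊥ = -9+6·β' ≈ -10.81665 ∉ [-0.6, 0.8) ⇒ out
candidate 7: (m,n)=(9,4) → π∥ = 9+4·β ≈ 22.21110, π⊥ = 9+4·β' ≈ 7.78890 ∉ [-0.6, 0.8) ⇒ out
candidate 8: (m,n)=(-2,8) → π∥ = -2+8·β ≈ 24.42221, π⊥ = -2+8·β' ≈ -4.42221 ∉ [-0.6, 0.8) ⇒ out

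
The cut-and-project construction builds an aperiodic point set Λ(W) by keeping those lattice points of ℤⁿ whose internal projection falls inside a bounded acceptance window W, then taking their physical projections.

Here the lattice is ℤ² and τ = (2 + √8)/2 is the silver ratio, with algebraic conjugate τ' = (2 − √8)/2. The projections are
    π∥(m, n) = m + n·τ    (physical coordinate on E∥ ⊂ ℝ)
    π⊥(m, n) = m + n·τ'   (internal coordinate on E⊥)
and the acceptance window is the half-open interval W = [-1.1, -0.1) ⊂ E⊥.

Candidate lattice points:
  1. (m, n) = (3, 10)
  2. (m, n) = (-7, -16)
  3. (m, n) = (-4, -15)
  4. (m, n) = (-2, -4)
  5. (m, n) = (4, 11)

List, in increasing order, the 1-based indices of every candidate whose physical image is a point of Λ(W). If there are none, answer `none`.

2, 4, 5

Compute τ' = (2−√8)/2 = -0.4142, so π⊥(m,n) = m -0.4142·n.
#1 (3,10): internal coord 3 + (10)·τ' = -1.1421; -1.1421 ∉ [-1.1, -0.1) → out
#2 (-7,-16): internal coord -7 + (-16)·τ' = -0.3726; -0.3726 ∈ [-1.1, -0.1) → IN Λ
#3 (-4,-15): internal coord -4 + (-15)·τ' = +2.2132; +2.2132 ∉ [-1.1, -0.1) → out
#4 (-2,-4): internal coord -2 + (-4)·τ' = -0.3431; -0.3431 ∈ [-1.1, -0.1) → IN Λ
#5 (4,11): internal coord 4 + (11)·τ' = -0.5563; -0.5563 ∈ [-1.1, -0.1) → IN Λ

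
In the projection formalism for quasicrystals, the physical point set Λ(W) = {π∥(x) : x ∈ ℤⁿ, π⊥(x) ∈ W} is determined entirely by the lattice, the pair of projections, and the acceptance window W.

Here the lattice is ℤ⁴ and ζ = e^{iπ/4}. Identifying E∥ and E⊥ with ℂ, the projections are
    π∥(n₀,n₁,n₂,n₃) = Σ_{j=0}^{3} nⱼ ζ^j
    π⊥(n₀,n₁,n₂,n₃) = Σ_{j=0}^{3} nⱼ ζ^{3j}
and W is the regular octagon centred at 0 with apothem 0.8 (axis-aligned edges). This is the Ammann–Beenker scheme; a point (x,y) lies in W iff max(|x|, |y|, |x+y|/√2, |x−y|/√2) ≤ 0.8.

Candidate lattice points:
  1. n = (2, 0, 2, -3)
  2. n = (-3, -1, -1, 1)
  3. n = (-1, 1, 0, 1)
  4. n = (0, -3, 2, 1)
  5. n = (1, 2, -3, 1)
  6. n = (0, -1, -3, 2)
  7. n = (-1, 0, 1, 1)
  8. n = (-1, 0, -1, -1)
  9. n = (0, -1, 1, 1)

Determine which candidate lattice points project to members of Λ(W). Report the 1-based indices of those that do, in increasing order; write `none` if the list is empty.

With ζ = e^{iπ/4} the internal vectors are ζ^0,ζ^3,ζ^6,ζ^9.
#1 (2, 0, 2, -3): internal (-0.121320, -4.121320); octagon support 4.121320 vs apothem 0.8 → ∉ W
#2 (-3, -1, -1, 1): internal (-1.585786, 1.000000); octagon support 1.828427 vs apothem 0.8 → ∉ W
#3 (-1, 1, 0, 1): internal (-1.000000, 1.414214); octagon support 1.707107 vs apothem 0.8 → ∉ W
#4 (0, -3, 2, 1): internal (2.828427, -3.414214); octagon support 4.414214 vs apothem 0.8 → ∉ W
#5 (1, 2, -3, 1): internal (0.292893, 5.121320); octagon support 5.121320 vs apothem 0.8 → ∉ W
#6 (0, -1, -3, 2): internal (2.121320, 3.707107); octagon support 4.121320 vs apothem 0.8 → ∉ W
#7 (-1, 0, 1, 1): internal (-0.292893, -0.292893); octagon support 0.414214 vs apothem 0.8 → ∈ W
#8 (-1, 0, -1, -1): internal (-1.707107, 0.292893); octagon support 1.707107 vs apothem 0.8 → ∉ W
#9 (0, -1, 1, 1): internal (1.414214, -1.000000); octagon support 1.707107 vs apothem 0.8 → ∉ W

7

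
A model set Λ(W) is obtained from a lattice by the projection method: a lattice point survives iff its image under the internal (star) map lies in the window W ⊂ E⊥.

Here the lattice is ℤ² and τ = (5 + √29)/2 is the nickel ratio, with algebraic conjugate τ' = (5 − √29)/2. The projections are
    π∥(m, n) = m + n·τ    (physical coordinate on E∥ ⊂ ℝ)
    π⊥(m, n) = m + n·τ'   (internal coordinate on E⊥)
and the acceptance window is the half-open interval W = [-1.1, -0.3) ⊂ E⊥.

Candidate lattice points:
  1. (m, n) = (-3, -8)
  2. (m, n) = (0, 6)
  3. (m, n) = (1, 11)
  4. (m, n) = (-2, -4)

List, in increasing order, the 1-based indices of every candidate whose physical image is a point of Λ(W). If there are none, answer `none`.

τ' = (5−√29)/2 ≈ -0.192582.
[1] lift (-3,-8): star map gives -1.459341; window check -1.1 ≤ -1.459341 < -0.3 is false → out
[2] lift (0,6): star map gives -1.155494; window check -1.1 ≤ -1.155494 < -0.3 is false → out
[3] lift (1,11): star map gives -1.118406; window check -1.1 ≤ -1.118406 < -0.3 is false → out
[4] lift (-2,-4): star map gives -1.229670; window check -1.1 ≤ -1.229670 < -0.3 is false → out

none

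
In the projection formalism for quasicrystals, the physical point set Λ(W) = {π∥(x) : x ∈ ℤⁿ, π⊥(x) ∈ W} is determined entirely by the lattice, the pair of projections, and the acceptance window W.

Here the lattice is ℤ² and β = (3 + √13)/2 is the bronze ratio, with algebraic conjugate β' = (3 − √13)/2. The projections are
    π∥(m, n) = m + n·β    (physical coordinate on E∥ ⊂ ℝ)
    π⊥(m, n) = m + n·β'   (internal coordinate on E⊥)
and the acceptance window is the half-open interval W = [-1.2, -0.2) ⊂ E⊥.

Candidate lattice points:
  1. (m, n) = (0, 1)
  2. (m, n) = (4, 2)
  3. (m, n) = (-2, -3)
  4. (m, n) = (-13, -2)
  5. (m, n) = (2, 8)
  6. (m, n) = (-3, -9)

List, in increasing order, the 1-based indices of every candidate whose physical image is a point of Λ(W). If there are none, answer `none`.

1, 3, 5, 6

Numerically β ≈ 3.302776 and β' = −1/β ≈ -0.302776.
[1] lift (0,1): star map gives -0.302776; window check -1.2 ≤ -0.302776 < -0.2 is true → IN Λ
[2] lift (4,2): star map gives 3.394449; window check -1.2 ≤ 3.394449 < -0.2 is false → out
[3] lift (-2,-3): star map gives -1.091673; window check -1.2 ≤ -1.091673 < -0.2 is true → IN Λ
[4] lift (-13,-2): star map gives -12.394449; window check -1.2 ≤ -12.394449 < -0.2 is false → out
[5] lift (2,8): star map gives -0.422205; window check -1.2 ≤ -0.422205 < -0.2 is true → IN Λ
[6] lift (-3,-9): star map gives -0.275019; window check -1.2 ≤ -0.275019 < -0.2 is true → IN Λ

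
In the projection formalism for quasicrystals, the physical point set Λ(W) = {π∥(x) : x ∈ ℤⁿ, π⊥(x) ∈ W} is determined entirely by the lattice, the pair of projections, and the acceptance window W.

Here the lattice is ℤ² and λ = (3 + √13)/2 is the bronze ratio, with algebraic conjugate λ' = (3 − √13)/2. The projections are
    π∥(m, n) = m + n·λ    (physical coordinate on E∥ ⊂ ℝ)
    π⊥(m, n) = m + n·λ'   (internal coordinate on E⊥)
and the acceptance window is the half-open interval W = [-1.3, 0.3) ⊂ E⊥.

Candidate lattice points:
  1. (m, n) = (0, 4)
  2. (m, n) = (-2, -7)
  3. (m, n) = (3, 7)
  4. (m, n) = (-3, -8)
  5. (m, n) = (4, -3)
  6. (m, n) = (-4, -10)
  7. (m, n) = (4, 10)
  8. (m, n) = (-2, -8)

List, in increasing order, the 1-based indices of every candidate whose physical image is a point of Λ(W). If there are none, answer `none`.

Numerically λ ≈ 3.302776 and λ' = −1/λ ≈ -0.302776.
[1] lift (0,4): star map gives -1.211103; window check -1.3 ≤ -1.211103 < 0.3 is true → IN Λ
[2] lift (-2,-7): star map gives 0.119429; window check -1.3 ≤ 0.119429 < 0.3 is true → IN Λ
[3] lift (3,7): star map gives 0.880571; window check -1.3 ≤ 0.880571 < 0.3 is false → out
[4] lift (-3,-8): star map gives -0.577795; window check -1.3 ≤ -0.577795 < 0.3 is true → IN Λ
[5] lift (4,-3): star map gives 4.908327; window check -1.3 ≤ 4.908327 < 0.3 is false → out
[6] lift (-4,-10): star map gives -0.972244; window check -1.3 ≤ -0.972244 < 0.3 is true → IN Λ
[7] lift (4,10): star map gives 0.972244; window check -1.3 ≤ 0.972244 < 0.3 is false → out
[8] lift (-2,-8): star map gives 0.422205; window check -1.3 ≤ 0.422205 < 0.3 is false → out

1, 2, 4, 6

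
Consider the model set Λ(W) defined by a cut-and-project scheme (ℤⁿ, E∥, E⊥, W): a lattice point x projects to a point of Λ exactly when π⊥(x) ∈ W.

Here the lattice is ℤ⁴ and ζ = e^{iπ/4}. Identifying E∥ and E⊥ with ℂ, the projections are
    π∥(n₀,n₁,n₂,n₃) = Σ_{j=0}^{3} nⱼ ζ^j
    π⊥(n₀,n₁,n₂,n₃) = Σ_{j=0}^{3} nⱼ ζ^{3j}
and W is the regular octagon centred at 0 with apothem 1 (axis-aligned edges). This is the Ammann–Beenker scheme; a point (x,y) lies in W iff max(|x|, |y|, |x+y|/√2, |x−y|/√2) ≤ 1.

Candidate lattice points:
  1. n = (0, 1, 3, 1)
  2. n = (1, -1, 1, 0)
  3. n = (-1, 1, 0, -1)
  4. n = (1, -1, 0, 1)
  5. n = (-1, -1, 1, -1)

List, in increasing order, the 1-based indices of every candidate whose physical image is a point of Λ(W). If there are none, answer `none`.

With ζ = e^{iπ/4} the internal vectors are ζ^0,ζ^3,ζ^6,ζ^9.
#1 (0, 1, 3, 1): internal (0.0000, -1.5858); octagon support 1.5858 vs apothem 1 → ∉ W
#2 (1, -1, 1, 0): internal (1.7071, -1.7071); octagon support 2.4142 vs apothem 1 → ∉ W
#3 (-1, 1, 0, -1): internal (-2.4142, 0.0000); octagon support 2.4142 vs apothem 1 → ∉ W
#4 (1, -1, 0, 1): internal (2.4142, 0.0000); octagon support 2.4142 vs apothem 1 → ∉ W
#5 (-1, -1, 1, -1): internal (-1.0000, -2.4142); octagon support 2.4142 vs apothem 1 → ∉ W

none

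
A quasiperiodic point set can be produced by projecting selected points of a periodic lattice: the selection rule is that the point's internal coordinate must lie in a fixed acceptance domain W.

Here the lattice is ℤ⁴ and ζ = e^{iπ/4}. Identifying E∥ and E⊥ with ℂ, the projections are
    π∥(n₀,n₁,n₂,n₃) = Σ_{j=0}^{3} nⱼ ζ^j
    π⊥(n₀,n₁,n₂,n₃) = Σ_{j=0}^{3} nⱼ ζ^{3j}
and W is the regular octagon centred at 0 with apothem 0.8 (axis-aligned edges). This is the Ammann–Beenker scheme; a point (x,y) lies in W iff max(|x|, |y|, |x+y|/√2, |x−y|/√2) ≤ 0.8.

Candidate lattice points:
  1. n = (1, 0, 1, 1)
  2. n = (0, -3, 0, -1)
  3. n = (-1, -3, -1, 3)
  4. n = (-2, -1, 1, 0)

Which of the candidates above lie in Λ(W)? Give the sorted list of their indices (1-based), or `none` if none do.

none

With ζ = e^{iπ/4} the internal vectors are ζ^0,ζ^3,ζ^6,ζ^9.
candidate 1: n = (1, 0, 1, 1) → π⊥ ≈ (+1.70711, -0.29289); max(|x|,|y|,|x±y|/√2) = 1.70711 > 0.8 ⇒ ∉ W
candidate 2: n = (0, -3, 0, -1) → π⊥ ≈ (+1.41421, -2.82843); max(|x|,|y|,|x±y|/√2) = 3.00000 > 0.8 ⇒ ∉ W
candidate 3: n = (-1, -3, -1, 3) → π⊥ ≈ (+3.24264, +1.00000); max(|x|,|y|,|x±y|/√2) = 3.24264 > 0.8 ⇒ ∉ W
candidate 4: n = (-2, -1, 1, 0) → π⊥ ≈ (-1.29289, -1.70711); max(|x|,|y|,|x±y|/√2) = 2.12132 > 0.8 ⇒ ∉ W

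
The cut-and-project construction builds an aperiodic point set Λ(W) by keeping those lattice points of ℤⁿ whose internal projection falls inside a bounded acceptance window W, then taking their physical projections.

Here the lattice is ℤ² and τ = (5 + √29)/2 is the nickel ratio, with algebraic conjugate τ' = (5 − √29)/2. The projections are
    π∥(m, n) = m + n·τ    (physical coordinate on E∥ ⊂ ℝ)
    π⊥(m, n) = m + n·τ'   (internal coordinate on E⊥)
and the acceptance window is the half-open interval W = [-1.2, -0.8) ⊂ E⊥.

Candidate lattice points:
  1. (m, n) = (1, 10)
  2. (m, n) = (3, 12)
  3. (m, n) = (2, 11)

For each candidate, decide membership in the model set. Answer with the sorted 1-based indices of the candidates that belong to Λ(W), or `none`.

1

Numerically τ ≈ 5.192582 and τ' = −1/τ ≈ -0.192582.
[1] lift (1,10): star map gives -0.925824; window check -1.2 ≤ -0.925824 < -0.8 is true → IN Λ
[2] lift (3,12): star map gives 0.689011; window check -1.2 ≤ 0.689011 < -0.8 is false → out
[3] lift (2,11): star map gives -0.118406; window check -1.2 ≤ -0.118406 < -0.8 is false → out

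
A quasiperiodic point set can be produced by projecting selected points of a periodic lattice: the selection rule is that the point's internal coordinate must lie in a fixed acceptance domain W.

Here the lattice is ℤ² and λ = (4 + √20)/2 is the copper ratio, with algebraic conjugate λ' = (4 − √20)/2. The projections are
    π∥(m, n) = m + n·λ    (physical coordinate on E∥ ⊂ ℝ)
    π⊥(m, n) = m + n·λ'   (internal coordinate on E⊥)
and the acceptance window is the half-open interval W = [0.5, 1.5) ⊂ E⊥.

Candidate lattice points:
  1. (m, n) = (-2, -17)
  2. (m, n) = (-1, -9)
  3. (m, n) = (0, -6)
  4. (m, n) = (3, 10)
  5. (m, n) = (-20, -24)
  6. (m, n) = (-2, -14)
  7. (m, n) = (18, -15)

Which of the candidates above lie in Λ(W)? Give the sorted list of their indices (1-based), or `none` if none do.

2, 3, 4, 6

Compute λ' = (4−√20)/2 = -0.2361, so π⊥(m,n) = m -0.2361·n.
#1 (-2,-17): internal coord -2 + (-17)·λ' = +2.0132; +2.0132 ∉ [0.5, 1.5) → out
#2 (-1,-9): internal coord -1 + (-9)·λ' = +1.1246; +1.1246 ∈ [0.5, 1.5) → IN Λ
#3 (0,-6): internal coord 0 + (-6)·λ' = +1.4164; +1.4164 ∈ [0.5, 1.5) → IN Λ
#4 (3,10): internal coord 3 + (10)·λ' = +0.6393; +0.6393 ∈ [0.5, 1.5) → IN Λ
#5 (-20,-24): internal coord -20 + (-24)·λ' = -14.3344; -14.3344 ∉ [0.5, 1.5) → out
#6 (-2,-14): internal coord -2 + (-14)·λ' = +1.3050; +1.3050 ∈ [0.5, 1.5) → IN Λ
#7 (18,-15): internal coord 18 + (-15)·λ' = +21.5410; +21.5410 ∉ [0.5, 1.5) → out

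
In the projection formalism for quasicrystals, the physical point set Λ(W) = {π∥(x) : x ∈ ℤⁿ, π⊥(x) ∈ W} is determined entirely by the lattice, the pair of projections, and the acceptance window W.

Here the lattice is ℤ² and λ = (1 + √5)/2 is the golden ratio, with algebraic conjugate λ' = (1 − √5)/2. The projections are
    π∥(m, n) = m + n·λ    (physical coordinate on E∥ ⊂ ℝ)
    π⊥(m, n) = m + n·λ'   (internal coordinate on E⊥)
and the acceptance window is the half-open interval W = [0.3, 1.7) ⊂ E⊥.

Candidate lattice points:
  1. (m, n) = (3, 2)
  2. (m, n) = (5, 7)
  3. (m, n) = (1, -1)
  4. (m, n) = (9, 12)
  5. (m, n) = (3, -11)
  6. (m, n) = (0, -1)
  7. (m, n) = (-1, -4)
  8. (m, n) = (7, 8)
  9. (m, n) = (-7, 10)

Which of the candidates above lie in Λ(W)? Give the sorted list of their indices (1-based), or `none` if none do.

λ' = (1−√5)/2 ≈ -0.61803.
#1 (3,2): internal coord 3 + (2)·λ' = +1.76393; +1.76393 ∉ [0.3, 1.7) → out
#2 (5,7): internal coord 5 + (7)·λ' = +0.67376; +0.67376 ∈ [0.3, 1.7) → IN Λ
#3 (1,-1): internal coord 1 + (-1)·λ' = +1.61803; +1.61803 ∈ [0.3, 1.7) → IN Λ
#4 (9,12): internal coord 9 + (12)·λ' = +1.58359; +1.58359 ∈ [0.3, 1.7) → IN Λ
#5 (3,-11): internal coord 3 + (-11)·λ' = +9.79837; +9.79837 ∉ [0.3, 1.7) → out
#6 (0,-1): internal coord 0 + (-1)·λ' = +0.61803; +0.61803 ∈ [0.3, 1.7) → IN Λ
#7 (-1,-4): internal coord -1 + (-4)·λ' = +1.47214; +1.47214 ∈ [0.3, 1.7) → IN Λ
#8 (7,8): internal coord 7 + (8)·λ' = +2.05573; +2.05573 ∉ [0.3, 1.7) → out
#9 (-7,10): internal coord -7 + (10)·λ' = -13.18034; -13.18034 ∉ [0.3, 1.7) → out

2, 3, 4, 6, 7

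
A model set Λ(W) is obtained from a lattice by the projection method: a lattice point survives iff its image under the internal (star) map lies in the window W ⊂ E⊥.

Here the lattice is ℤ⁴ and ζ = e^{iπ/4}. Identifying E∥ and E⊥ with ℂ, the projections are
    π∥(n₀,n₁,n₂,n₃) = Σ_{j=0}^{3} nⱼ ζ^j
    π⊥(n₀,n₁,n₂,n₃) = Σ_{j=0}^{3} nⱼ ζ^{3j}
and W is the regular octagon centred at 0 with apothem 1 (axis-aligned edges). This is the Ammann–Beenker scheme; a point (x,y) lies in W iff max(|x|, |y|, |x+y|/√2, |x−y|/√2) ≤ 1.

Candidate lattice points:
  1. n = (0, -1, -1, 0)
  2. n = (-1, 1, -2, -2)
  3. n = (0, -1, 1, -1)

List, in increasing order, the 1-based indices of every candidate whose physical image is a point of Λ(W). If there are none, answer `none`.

1

π⊥(n) = n₀ + n₁ζ³ + n₂ζ⁶ + n₃ζ⁹ where ζ = e^{iπ/4}.
candidate 1: n = (0, -1, -1, 0) → π⊥ ≈ (+0.70711, +0.29289); max(|x|,|y|,|x±y|/√2) = 0.70711 ≤ 1 ⇒ ∈ W
candidate 2: n = (-1, 1, -2, -2) → π⊥ ≈ (-3.12132, +1.29289); max(|x|,|y|,|x±y|/√2) = 3.12132 > 1 ⇒ ∉ W
candidate 3: n = (0, -1, 1, -1) → π⊥ ≈ (+0.00000, -2.41421); max(|x|,|y|,|x±y|/√2) = 2.41421 > 1 ⇒ ∉ W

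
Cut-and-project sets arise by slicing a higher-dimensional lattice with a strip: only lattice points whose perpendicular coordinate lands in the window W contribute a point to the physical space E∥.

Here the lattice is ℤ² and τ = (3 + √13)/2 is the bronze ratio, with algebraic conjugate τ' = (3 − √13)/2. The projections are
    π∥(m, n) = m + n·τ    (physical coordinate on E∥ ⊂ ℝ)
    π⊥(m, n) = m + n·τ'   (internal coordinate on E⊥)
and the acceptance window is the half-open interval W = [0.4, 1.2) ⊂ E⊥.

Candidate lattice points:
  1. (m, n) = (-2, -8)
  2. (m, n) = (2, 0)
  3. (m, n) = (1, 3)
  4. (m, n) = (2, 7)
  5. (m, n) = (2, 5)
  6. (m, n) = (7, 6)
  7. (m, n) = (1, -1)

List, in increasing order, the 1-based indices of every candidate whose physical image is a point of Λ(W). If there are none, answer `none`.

Compute τ' = (3−√13)/2 = -0.302776, so π⊥(m,n) = m -0.302776·n.
[1] lift (-2,-8): star map gives 0.422205; window check 0.4 ≤ 0.422205 < 1.2 is true → IN Λ
[2] lift (2,0): star map gives 2.000000; window check 0.4 ≤ 2.000000 < 1.2 is false → out
[3] lift (1,3): star map gives 0.091673; window check 0.4 ≤ 0.091673 < 1.2 is false → out
[4] lift (2,7): star map gives -0.119429; window check 0.4 ≤ -0.119429 < 1.2 is false → out
[5] lift (2,5): star map gives 0.486122; window check 0.4 ≤ 0.486122 < 1.2 is true → IN Λ
[6] lift (7,6): star map gives 5.183346; window check 0.4 ≤ 5.183346 < 1.2 is false → out
[7] lift (1,-1): star map gives 1.302776; window check 0.4 ≤ 1.302776 < 1.2 is false → out

1, 5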